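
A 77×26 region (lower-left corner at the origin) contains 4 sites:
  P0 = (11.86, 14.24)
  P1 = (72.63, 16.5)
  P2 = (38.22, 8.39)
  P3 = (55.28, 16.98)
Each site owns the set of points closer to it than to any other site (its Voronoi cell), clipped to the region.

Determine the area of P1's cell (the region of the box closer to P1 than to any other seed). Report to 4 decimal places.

Area of P1's cell: 341.8602

1. box [0,77]×[0,26]: [(0, 0) (77, 0) (77, 26) (0, 26)]
2. ⊥bis P1·P0 via (42.245,15.37): [(42.8166, 0) (77, 0) (77, 26) (41.8497, 26)]  |A|=901.3384
3. ⊥bis P1·P2 via (55.425,12.445): [(58.3581, 0) (77, 0) (77, 26) (52.2303, 26)]  |A|=564.351
4. ⊥bis P1·P3 via (63.955,16.74): [(63.4919, 0) (77, 0) (77, 26) (64.2112, 26)]  |A|=341.8602
5. canonical 4-gon: [(63.4919, 0) (77, 0) (77, 26) (64.2112, 26)]
6. shoelace: 341.8602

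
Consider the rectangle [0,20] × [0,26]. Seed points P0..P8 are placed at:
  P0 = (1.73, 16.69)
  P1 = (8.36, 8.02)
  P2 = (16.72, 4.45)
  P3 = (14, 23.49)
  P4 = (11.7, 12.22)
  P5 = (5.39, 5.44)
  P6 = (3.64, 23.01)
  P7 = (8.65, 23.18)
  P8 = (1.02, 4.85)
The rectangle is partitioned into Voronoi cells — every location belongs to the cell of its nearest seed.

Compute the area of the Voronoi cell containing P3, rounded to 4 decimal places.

1. box [0,20]×[0,26]: [(0, 0) (20, 0) (20, 26) (0, 26)]
2. ⊥bis P3·P0 via (7.865,20.09): [(18.9988, 0) (20, 0) (20, 26) (4.5897, 26)]  |A|=213.3493
3. ⊥bis P3·P1 via (11.18,15.755): [(10.0364, 16.1719) (20, 12.5394) (20, 26) (4.5897, 26)]  |A|=142.7847
4. ⊥bis P3·P2 via (15.36,13.97): [(10.0364, 16.1719) (15.8745, 14.0435) (20, 14.6329) (20, 26) (4.5897, 26)]  |A|=138.4665
5. ⊥bis P3·P4 via (12.85,17.855): [(8.6259, 18.7171) (20, 16.3958) (20, 26) (4.5897, 26)]  |A|=110.7357
6. ⊥bis P3·P5 via (9.695,14.465): [(8.6259, 18.7171) (20, 16.3958) (20, 26) (4.5897, 26)]  |A|=110.7357
7. ⊥bis P3·P6 via (8.82,23.25): [(9.0339, 18.6338) (20, 16.3958) (20, 26) (8.6926, 26)]  |A|=94.3067
8. ⊥bis P3·P7 via (11.325,23.335): [(11.6281, 18.1044) (20, 16.3958) (20, 26) (11.1706, 26)]  |A|=75.0596
9. ⊥bis P3·P8 via (7.51,14.17): [(11.6281, 18.1044) (20, 16.3958) (20, 26) (11.1706, 26)]  |A|=75.0596
10. canonical 4-gon: [(11.6281, 18.1044) (20, 16.3958) (20, 26) (11.1706, 26)]
11. shoelace: 75.0596

Area of P3's cell: 75.0596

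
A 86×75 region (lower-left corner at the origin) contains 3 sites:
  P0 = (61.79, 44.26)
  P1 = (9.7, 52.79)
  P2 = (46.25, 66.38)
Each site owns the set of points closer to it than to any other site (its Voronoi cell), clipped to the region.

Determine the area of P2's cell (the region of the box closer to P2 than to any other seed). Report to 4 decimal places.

1. box [0,86]×[0,75]: [(0, 0) (86, 0) (86, 75) (0, 75)]
2. ⊥bis P2·P0 via (54.02,55.32): [(0, 17.3692) (82.033, 75) (0, 75)]  |A|=2363.8113
3. ⊥bis P2·P1 via (27.975,59.585): [(34.6266, 41.6956) (82.033, 75) (22.2434, 75)]  |A|=995.6293
4. canonical 3-gon: [(34.6266, 41.6956) (82.033, 75) (22.2434, 75)]
5. shoelace: 995.6293

Area of P2's cell: 995.6293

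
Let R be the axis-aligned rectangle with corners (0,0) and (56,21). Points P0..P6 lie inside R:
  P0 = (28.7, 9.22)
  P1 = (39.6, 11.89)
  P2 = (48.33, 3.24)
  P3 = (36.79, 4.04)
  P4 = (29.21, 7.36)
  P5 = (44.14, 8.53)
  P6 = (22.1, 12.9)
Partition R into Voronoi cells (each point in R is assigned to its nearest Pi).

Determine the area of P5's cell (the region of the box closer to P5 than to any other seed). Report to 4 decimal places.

1. box [0,56]×[0,21]: [(0, 0) (56, 0) (56, 21) (0, 21)]
2. ⊥bis P5·P0 via (36.42,8.875): [(36.0234, 0) (56, 0) (56, 21) (36.9619, 21)]  |A|=409.655
3. ⊥bis P5·P1 via (41.87,10.21): [(36.1333, 2.4586) (36.0234, 0) (56, 0) (56, 21) (49.8556, 21)]  |A|=290.1212
4. ⊥bis P5·P2 via (46.235,5.885): [(36.1333, 2.4586) (36.0234, 0) (38.805, 0) (56, 13.6195) (56, 21) (49.8556, 21)]  |A|=173.0279
5. ⊥bis P5·P3 via (40.465,6.285): [(39.7868, 7.3952) (42.5112, 2.9355) (56, 13.6195) (56, 21) (49.8556, 21)]  |A|=146.2596
6. ⊥bis P5·P4 via (36.675,7.945): [(39.7868, 7.3952) (42.5112, 2.9355) (56, 13.6195) (56, 21) (49.8556, 21)]  |A|=146.2596
7. ⊥bis P5·P6 via (33.12,10.715): [(39.7868, 7.3952) (42.5112, 2.9355) (56, 13.6195) (56, 21) (49.8556, 21)]  |A|=146.2596
8. canonical 5-gon: [(39.7868, 7.3952) (42.5112, 2.9355) (56, 13.6195) (56, 21) (49.8556, 21)]
9. shoelace: 146.2596

Area of P5's cell: 146.2596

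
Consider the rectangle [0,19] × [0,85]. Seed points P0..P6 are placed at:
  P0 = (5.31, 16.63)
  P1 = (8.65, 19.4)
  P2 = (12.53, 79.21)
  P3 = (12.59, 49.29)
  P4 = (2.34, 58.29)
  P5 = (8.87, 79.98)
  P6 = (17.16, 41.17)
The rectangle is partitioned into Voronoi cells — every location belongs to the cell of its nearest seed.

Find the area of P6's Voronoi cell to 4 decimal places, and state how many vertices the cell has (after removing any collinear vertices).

1. box [0,19]×[0,85]: [(0, 0) (19, 0) (19, 85) (0, 85)]
2. ⊥bis P6·P0 via (11.235,28.9): [(0, 34.3252) (19, 25.1504) (19, 85) (0, 85)]  |A|=1049.9817
3. ⊥bis P6·P1 via (12.905,30.285): [(0, 35.3296) (19, 27.9024) (19, 85) (0, 85)]  |A|=1014.2954
4. ⊥bis P6·P2 via (14.845,60.19): [(0, 58.3832) (0, 35.3296) (19, 27.9024) (19, 60.6957)]  |A|=530.5447
5. ⊥bis P6·P3 via (14.875,45.23): [(0, 36.8582) (0, 35.3296) (19, 27.9024) (19, 47.5516)]  |A|=201.1887
6. ⊥bis P6·P4 via (9.75,49.73): [(0, 36.8582) (0, 35.3296) (19, 27.9024) (19, 47.5516)]  |A|=201.1887
7. ⊥bis P6·P5 via (13.015,60.575): [(0, 36.8582) (0, 35.3296) (19, 27.9024) (19, 47.5516)]  |A|=201.1887
8. canonical 4-gon: [(0, 36.8582) (0, 35.3296) (19, 27.9024) (19, 47.5516)]
9. shoelace: 201.1887

Area of P6's cell: 201.1887 (4 vertices)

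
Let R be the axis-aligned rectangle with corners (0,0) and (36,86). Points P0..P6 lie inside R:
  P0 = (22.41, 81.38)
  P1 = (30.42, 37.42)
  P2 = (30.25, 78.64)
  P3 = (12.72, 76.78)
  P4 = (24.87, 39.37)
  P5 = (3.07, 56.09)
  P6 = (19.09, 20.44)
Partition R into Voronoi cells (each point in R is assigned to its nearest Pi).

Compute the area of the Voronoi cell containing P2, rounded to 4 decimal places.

1. box [0,36]×[0,86]: [(0, 0) (36, 0) (36, 86) (0, 86)]
2. ⊥bis P2·P0 via (26.33,80.01): [(0, 4.6716) (0, 0) (36, 0) (36, 86) (28.4234, 86)]  |A|=1940.1835
3. ⊥bis P2·P1 via (30.335,58.03): [(18.6313, 57.9817) (36, 58.0534) (36, 86) (28.4234, 86)]  |A|=348.8387
4. ⊥bis P2·P3 via (21.485,77.71): [(22.4262, 68.8399) (23.5761, 58.0021) (36, 58.0534) (36, 86) (28.4234, 86)]  |A|=322.0321
5. ⊥bis P2·P4 via (27.56,59.005): [(22.4262, 68.8399) (23.4093, 59.5736) (34.5499, 58.0474) (36, 58.0534) (36, 86) (28.4234, 86)]  |A|=313.4056
6. ⊥bis P2·P5 via (16.66,67.365): [(22.4262, 68.8399) (23.4093, 59.5736) (34.5499, 58.0474) (36, 58.0534) (36, 86) (28.4234, 86)]  |A|=313.4056
7. ⊥bis P2·P6 via (24.67,49.54): [(22.4262, 68.8399) (23.4093, 59.5736) (34.5499, 58.0474) (36, 58.0534) (36, 86) (28.4234, 86)]  |A|=313.4056
8. canonical 6-gon: [(22.4262, 68.8399) (23.4093, 59.5736) (34.5499, 58.0474) (36, 58.0534) (36, 86) (28.4234, 86)]
9. shoelace: 313.4056

Area of P2's cell: 313.4056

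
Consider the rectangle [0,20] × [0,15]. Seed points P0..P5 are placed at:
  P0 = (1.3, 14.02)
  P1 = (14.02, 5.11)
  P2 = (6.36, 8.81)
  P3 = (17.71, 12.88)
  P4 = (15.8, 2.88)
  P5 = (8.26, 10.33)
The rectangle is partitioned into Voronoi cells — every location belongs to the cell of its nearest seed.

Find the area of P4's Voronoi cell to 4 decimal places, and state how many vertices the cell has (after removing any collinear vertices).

Area of P4's cell: 40.3504 (4 vertices)

1. box [0,20]×[0,15]: [(0, 0) (20, 0) (20, 15) (0, 15)]
2. ⊥bis P4·P0 via (8.55,8.45): [(2.0581, 0) (20, 0) (20, 15) (13.5822, 15)]  |A|=182.6979
3. ⊥bis P4·P1 via (14.91,3.995): [(9.905, 0) (20, 0) (20, 8.0579)]  |A|=40.672
4. ⊥bis P4·P2 via (11.08,5.845): [(9.905, 0) (20, 0) (20, 8.0579)]  |A|=40.672
5. ⊥bis P4·P3 via (16.755,7.88): [(19.1936, 7.4142) (9.905, 0) (20, 0) (20, 7.2602)]  |A|=40.3504
6. ⊥bis P4·P5 via (12.03,6.605): [(19.1936, 7.4142) (9.905, 0) (20, 0) (20, 7.2602)]  |A|=40.3504
7. canonical 4-gon: [(19.1936, 7.4142) (9.905, 0) (20, 0) (20, 7.2602)]
8. shoelace: 40.3504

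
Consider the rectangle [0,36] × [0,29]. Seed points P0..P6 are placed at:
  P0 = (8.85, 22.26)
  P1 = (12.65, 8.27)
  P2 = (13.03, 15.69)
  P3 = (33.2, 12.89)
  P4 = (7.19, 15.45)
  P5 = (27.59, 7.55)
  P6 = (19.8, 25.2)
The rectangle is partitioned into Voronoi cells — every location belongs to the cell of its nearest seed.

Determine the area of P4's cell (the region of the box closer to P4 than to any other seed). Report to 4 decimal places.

Area of P4's cell: 115.5225

1. box [0,36]×[0,29]: [(0, 0) (36, 0) (36, 29) (0, 29)]
2. ⊥bis P4·P0 via (8.02,18.855): [(0, 20.8099) (0, 0) (36, 0) (36, 12.0346)]  |A|=591.2022
3. ⊥bis P4·P1 via (9.92,11.86): [(16.4245, 16.8063) (0, 20.8099) (0, 4.3164)]  |A|=135.4494
4. ⊥bis P4·P2 via (10.11,15.57): [(10.2521, 12.1125) (9.9948, 18.3736) (0, 20.8099) (0, 4.3164)]  |A|=115.5225
5. ⊥bis P4·P3 via (20.195,14.17): [(10.2521, 12.1125) (9.9948, 18.3736) (0, 20.8099) (0, 4.3164)]  |A|=115.5225
6. ⊥bis P4·P5 via (17.39,11.5): [(10.2521, 12.1125) (9.9948, 18.3736) (0, 20.8099) (0, 4.3164)]  |A|=115.5225
7. ⊥bis P4·P6 via (13.495,20.325): [(10.2521, 12.1125) (9.9948, 18.3736) (0, 20.8099) (0, 4.3164)]  |A|=115.5225
8. canonical 4-gon: [(10.2521, 12.1125) (9.9948, 18.3736) (0, 20.8099) (0, 4.3164)]
9. shoelace: 115.5225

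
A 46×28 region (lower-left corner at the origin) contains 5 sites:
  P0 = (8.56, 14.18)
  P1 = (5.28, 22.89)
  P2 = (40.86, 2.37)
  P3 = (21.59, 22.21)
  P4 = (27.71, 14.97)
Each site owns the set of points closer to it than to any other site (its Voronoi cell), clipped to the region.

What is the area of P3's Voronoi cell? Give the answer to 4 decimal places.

1. box [0,46]×[0,28]: [(0, 0) (46, 0) (46, 28) (0, 28)]
2. ⊥bis P3·P0 via (15.075,18.195): [(26.288, 0) (46, 0) (46, 28) (9.0325, 28)]  |A|=793.5129
3. ⊥bis P3·P1 via (13.435,22.55): [(13.3689, 20.9635) (26.288, 0) (46, 0) (46, 28) (13.6622, 28)]  |A|=777.2243
4. ⊥bis P3·P2 via (31.225,12.29): [(13.3689, 20.9635) (23.3987, 4.6885) (46, 26.6405) (46, 28) (13.6622, 28)]  |A|=429.9587
5. ⊥bis P3·P4 via (24.65,18.59): [(13.3689, 20.9635) (18.1945, 13.1331) (35.7821, 28) (13.6622, 28)]  |A|=182.553
6. canonical 4-gon: [(13.3689, 20.9635) (18.1945, 13.1331) (35.7821, 28) (13.6622, 28)]
7. shoelace: 182.553

Area of P3's cell: 182.5530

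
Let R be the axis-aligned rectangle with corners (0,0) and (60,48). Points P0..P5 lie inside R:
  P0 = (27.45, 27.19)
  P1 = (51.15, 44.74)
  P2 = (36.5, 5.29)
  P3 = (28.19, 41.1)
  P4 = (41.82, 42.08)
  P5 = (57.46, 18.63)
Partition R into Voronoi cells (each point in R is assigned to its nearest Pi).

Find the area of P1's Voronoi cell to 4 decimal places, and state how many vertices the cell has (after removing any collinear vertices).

1. box [0,60]×[0,48]: [(0, 0) (60, 0) (60, 48) (0, 48)]
2. ⊥bis P1·P0 via (39.3,35.965): [(60, 8.0112) (60, 48) (30.388, 48)]  |A|=592.0747
3. ⊥bis P1·P2 via (43.825,25.015): [(48.7678, 23.1795) (60, 19.0083) (60, 48) (30.388, 48)]  |A|=530.3134
4. ⊥bis P1·P3 via (39.67,42.92): [(41.1738, 33.4346) (48.7678, 23.1795) (60, 19.0083) (60, 48) (38.8646, 48)]  |A|=468.5806
5. ⊥bis P1·P4 via (46.485,43.41): [(52.6654, 21.7321) (60, 19.0083) (60, 48) (45.1764, 48)]  |A|=301.0139
6. ⊥bis P1·P5 via (54.305,31.685): [(50.1164, 30.6727) (60, 33.0613) (60, 48) (45.1764, 48)]  |A|=202.2502
7. canonical 4-gon: [(50.1164, 30.6727) (60, 33.0613) (60, 48) (45.1764, 48)]
8. shoelace: 202.2502

Area of P1's cell: 202.2502 (4 vertices)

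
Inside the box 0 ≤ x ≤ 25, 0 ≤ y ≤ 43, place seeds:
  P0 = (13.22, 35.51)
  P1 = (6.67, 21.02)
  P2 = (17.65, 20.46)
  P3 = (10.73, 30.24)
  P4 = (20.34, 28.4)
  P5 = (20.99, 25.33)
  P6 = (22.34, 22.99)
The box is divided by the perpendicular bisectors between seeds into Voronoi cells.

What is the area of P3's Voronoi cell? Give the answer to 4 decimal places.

Area of P3's cell: 130.4512

1. box [0,25]×[0,43]: [(0, 0) (25, 0) (25, 43) (0, 43)]
2. ⊥bis P3·P0 via (11.975,32.875): [(0, 38.533) (0, 0) (25, 0) (25, 26.7209)]  |A|=815.6736
3. ⊥bis P3·P1 via (8.7,25.63): [(0, 38.533) (0, 29.461) (25, 18.4523) (25, 26.7209)]  |A|=216.7566
4. ⊥bis P3·P2 via (14.19,25.35): [(19.68, 29.2345) (0, 38.533) (0, 29.461) (12.3279, 24.0325)]  |A|=141.2891
5. ⊥bis P3·P4 via (15.535,29.32): [(14.8665, 25.8287) (15.8639, 31.0376) (0, 38.533) (0, 29.461) (12.3279, 24.0325)]  |A|=130.4512
6. ⊥bis P3·P5 via (15.86,27.785): [(14.8665, 25.8287) (15.8639, 31.0376) (0, 38.533) (0, 29.461) (12.3279, 24.0325)]  |A|=130.4512
7. ⊥bis P3·P6 via (16.535,26.615): [(14.8665, 25.8287) (15.8639, 31.0376) (0, 38.533) (0, 29.461) (12.3279, 24.0325)]  |A|=130.4512
8. canonical 5-gon: [(14.8665, 25.8287) (15.8639, 31.0376) (0, 38.533) (0, 29.461) (12.3279, 24.0325)]
9. shoelace: 130.4512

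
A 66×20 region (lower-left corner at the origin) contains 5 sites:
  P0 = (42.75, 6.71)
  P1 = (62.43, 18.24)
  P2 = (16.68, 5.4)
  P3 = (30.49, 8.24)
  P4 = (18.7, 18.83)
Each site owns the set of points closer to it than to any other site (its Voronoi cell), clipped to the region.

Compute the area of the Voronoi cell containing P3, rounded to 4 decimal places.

Area of P3's cell: 238.9660

1. box [0,66]×[0,20]: [(0, 0) (66, 0) (66, 20) (0, 20)]
2. ⊥bis P3·P0 via (36.62,7.475): [(0, 0) (35.6871, 0) (38.1831, 20) (0, 20)]  |A|=738.7022
3. ⊥bis P3·P1 via (46.46,13.24): [(0, 0) (35.6871, 0) (38.1831, 20) (0, 20)]  |A|=738.7022
4. ⊥bis P3·P2 via (23.585,6.82): [(24.9875, 0) (35.6871, 0) (38.1831, 20) (20.8746, 20)]  |A|=280.0814
5. ⊥bis P3·P4 via (24.595,13.535): [(22.6495, 11.369) (24.9875, 0) (35.6871, 0) (38.1831, 20) (30.402, 20)]  |A|=238.966
6. canonical 5-gon: [(22.6495, 11.369) (24.9875, 0) (35.6871, 0) (38.1831, 20) (30.402, 20)]
7. shoelace: 238.966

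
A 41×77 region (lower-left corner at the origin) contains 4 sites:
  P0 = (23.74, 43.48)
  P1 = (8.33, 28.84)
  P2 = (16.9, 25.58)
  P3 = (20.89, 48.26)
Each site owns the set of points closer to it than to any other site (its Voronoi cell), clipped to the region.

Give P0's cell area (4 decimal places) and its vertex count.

1. box [0,41]×[0,77]: [(0, 0) (41, 0) (41, 77) (0, 77)]
2. ⊥bis P0·P1 via (16.035,36.16): [(0, 53.0384) (41, 9.882) (41, 77) (0, 77)]  |A|=1867.1334
3. ⊥bis P0·P2 via (20.32,34.53): [(0, 53.0384) (16.024, 36.1716) (41, 26.6277) (41, 77) (0, 77)]  |A|=1658.0122
4. ⊥bis P0·P3 via (22.315,45.87): [(12.4169, 39.9684) (16.024, 36.1716) (41, 26.6277) (41, 57.0106)]  |A|=464.4211
5. canonical 4-gon: [(12.4169, 39.9684) (16.024, 36.1716) (41, 26.6277) (41, 57.0106)]
6. shoelace: 464.4211

Area of P0's cell: 464.4211 (4 vertices)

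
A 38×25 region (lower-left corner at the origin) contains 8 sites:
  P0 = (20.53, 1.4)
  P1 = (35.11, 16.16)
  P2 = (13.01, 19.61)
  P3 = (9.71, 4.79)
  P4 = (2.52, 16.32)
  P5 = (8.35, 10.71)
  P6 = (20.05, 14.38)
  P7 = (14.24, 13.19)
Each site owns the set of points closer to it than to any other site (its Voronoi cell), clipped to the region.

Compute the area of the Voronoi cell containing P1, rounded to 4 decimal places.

Area of P1's cell: 222.3231

1. box [0,38]×[0,25]: [(0, 0) (38, 0) (38, 25) (0, 25)]
2. ⊥bis P1·P0 via (27.82,8.78): [(36.7084, 0) (38, 0) (38, 25) (11.3998, 25)]  |A|=348.6481
3. ⊥bis P1·P2 via (24.06,17.885): [(23.3309, 13.2144) (36.7084, 0) (38, 0) (38, 25) (25.1707, 25)]  |A|=267.4985
4. ⊥bis P1·P3 via (22.41,10.475): [(23.3309, 13.2144) (36.7084, 0) (38, 0) (38, 25) (25.1707, 25)]  |A|=267.4985
5. ⊥bis P1·P4 via (18.815,16.24): [(23.3309, 13.2144) (36.7084, 0) (38, 0) (38, 25) (25.1707, 25)]  |A|=267.4985
6. ⊥bis P1·P5 via (21.73,13.435): [(23.3309, 13.2144) (36.7084, 0) (38, 0) (38, 25) (25.1707, 25)]  |A|=267.4985
7. ⊥bis P1·P6 via (27.58,15.27): [(28.4168, 8.1905) (36.7084, 0) (38, 0) (38, 25) (26.43, 25)]  |A|=222.3231
8. ⊥bis P1·P7 via (24.675,14.675): [(28.4168, 8.1905) (36.7084, 0) (38, 0) (38, 25) (26.43, 25)]  |A|=222.3231
9. canonical 5-gon: [(28.4168, 8.1905) (36.7084, 0) (38, 0) (38, 25) (26.43, 25)]
10. shoelace: 222.3231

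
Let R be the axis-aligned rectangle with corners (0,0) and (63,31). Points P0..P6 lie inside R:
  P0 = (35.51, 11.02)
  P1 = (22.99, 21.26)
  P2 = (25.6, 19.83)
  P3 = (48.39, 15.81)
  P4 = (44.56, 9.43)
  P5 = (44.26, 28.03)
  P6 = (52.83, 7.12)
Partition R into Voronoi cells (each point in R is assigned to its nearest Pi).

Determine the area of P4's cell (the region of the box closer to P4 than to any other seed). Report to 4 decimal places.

1. box [0,63]×[0,31]: [(0, 0) (63, 0) (63, 31) (0, 31)]
2. ⊥bis P4·P0 via (40.035,10.225): [(38.2386, 0) (63, 0) (63, 31) (43.685, 31)]  |A|=683.1852
3. ⊥bis P4·P1 via (33.775,15.345): [(38.2386, 0) (63, 0) (63, 31) (43.685, 31)]  |A|=683.1852
4. ⊥bis P4·P2 via (35.08,14.63): [(43.5086, 29.9959) (38.2386, 0) (63, 0) (63, 31) (44.0593, 31)]  |A|=682.9973
5. ⊥bis P4·P3 via (46.475,12.62): [(41.0301, 15.8887) (38.2386, 0) (63, 0) (63, 2.6998)]  |A|=226.3706
6. ⊥bis P4·P5 via (44.41,18.73): [(41.0301, 15.8887) (38.2386, 0) (63, 0) (63, 2.6998)]  |A|=226.3706
7. ⊥bis P4·P6 via (48.695,8.275): [(49.4156, 10.8547) (41.0301, 15.8887) (38.2386, 0) (46.3836, 0)]  |A|=117.8496
8. canonical 4-gon: [(49.4156, 10.8547) (41.0301, 15.8887) (38.2386, 0) (46.3836, 0)]
9. shoelace: 117.8496

Area of P4's cell: 117.8496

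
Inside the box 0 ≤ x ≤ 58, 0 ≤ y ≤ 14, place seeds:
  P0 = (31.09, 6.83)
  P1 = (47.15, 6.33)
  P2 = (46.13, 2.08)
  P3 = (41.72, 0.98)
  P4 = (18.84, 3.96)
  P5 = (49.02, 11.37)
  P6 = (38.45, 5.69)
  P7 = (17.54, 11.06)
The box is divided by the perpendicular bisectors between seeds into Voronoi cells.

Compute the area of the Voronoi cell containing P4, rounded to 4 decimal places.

1. box [0,58]×[0,14]: [(0, 0) (58, 0) (58, 14) (0, 14)]
2. ⊥bis P4·P0 via (24.965,5.395): [(0, 0) (26.229, 0) (22.949, 14) (0, 14)]  |A|=344.2456
3. ⊥bis P4·P1 via (32.995,5.145): [(0, 0) (26.229, 0) (22.949, 14) (0, 14)]  |A|=344.2456
4. ⊥bis P4·P2 via (32.485,3.02): [(0, 0) (26.229, 0) (22.949, 14) (0, 14)]  |A|=344.2456
5. ⊥bis P4·P3 via (30.28,2.47): [(0, 0) (26.229, 0) (22.949, 14) (0, 14)]  |A|=344.2456
6. ⊥bis P4·P5 via (33.93,7.665): [(0, 0) (26.229, 0) (22.949, 14) (0, 14)]  |A|=344.2456
7. ⊥bis P4·P6 via (28.645,4.825): [(0, 0) (26.229, 0) (22.949, 14) (0, 14)]  |A|=344.2456
8. ⊥bis P4·P7 via (18.19,7.51): [(0, 4.1794) (0, 0) (26.229, 0) (24.2112, 8.6125)]  |A|=163.5427
9. canonical 4-gon: [(0, 4.1794) (0, 0) (26.229, 0) (24.2112, 8.6125)]
10. shoelace: 163.5427

Area of P4's cell: 163.5427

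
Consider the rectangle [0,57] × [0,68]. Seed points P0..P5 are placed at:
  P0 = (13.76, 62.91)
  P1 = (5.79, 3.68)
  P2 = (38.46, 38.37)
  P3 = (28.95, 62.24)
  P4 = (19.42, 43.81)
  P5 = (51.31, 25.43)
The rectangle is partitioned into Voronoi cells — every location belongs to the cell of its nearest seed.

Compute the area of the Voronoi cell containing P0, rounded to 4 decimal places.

1. box [0,57]×[0,68]: [(0, 0) (57, 0) (57, 68) (0, 68)]
2. ⊥bis P0·P1 via (9.775,33.295): [(0, 34.6103) (57, 26.9404) (57, 68) (0, 68)]  |A|=2121.8045
3. ⊥bis P0·P2 via (26.11,50.64): [(0, 34.6103) (8.9832, 33.4015) (43.3575, 68) (0, 68)]  |A|=900.0253
4. ⊥bis P0·P3 via (21.355,62.575): [(0, 34.6103) (8.9832, 33.4015) (20.5832, 45.0772) (21.5943, 68) (0, 68)]  |A|=650.5876
5. ⊥bis P0·P4 via (16.59,53.36): [(0, 48.4438) (21.0063, 54.6687) (21.5943, 68) (0, 68)]  |A|=349.3414
6. ⊥bis P0·P5 via (32.535,44.17): [(0, 48.4438) (21.0063, 54.6687) (21.5943, 68) (0, 68)]  |A|=349.3414
7. canonical 4-gon: [(0, 48.4438) (21.0063, 54.6687) (21.5943, 68) (0, 68)]
8. shoelace: 349.3414

Area of P0's cell: 349.3414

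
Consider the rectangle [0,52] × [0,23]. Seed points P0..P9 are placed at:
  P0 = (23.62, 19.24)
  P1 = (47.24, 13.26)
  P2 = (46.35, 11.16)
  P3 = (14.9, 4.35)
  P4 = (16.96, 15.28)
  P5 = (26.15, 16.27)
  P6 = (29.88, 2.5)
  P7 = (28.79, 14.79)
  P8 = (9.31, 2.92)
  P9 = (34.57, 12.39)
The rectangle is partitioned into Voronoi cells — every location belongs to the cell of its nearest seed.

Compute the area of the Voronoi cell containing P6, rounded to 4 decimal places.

1. box [0,52]×[0,23]: [(0, 0) (52, 0) (52, 23) (0, 23)]
2. ⊥bis P6·P0 via (26.75,10.87): [(0, 0.8667) (0, 0) (52, 0) (52, 20.3124)]  |A|=550.6558
3. ⊥bis P6·P1 via (38.56,7.88): [(34.8332, 13.8928) (0, 0.8667) (0, 0) (43.4441, 0)]  |A|=316.8746
4. ⊥bis P6·P2 via (38.115,6.83): [(34.4723, 13.7578) (0, 0.8667) (0, 0) (41.7062, 0)]  |A|=301.8319
5. ⊥bis P6·P3 via (22.39,3.425): [(34.4723, 13.7578) (23.1429, 9.5211) (21.967, 0) (41.7062, 0)]  |A|=187.2278
6. ⊥bis P6·P4 via (23.42,8.89): [(34.4723, 13.7578) (24.5734, 10.0561) (23.0143, 8.4798) (21.967, 0) (41.7062, 0)]  |A|=186.5174
7. ⊥bis P6·P5 via (28.015,9.385): [(35.6799, 11.4612) (22.9568, 8.0149) (21.967, 0) (41.7062, 0)]  |A|=162.399
8. ⊥bis P6·P7 via (29.335,8.645): [(36.812, 9.3081) (23.3107, 8.1107) (22.9568, 8.0149) (21.967, 0) (41.7062, 0)]  |A|=147.1863
9. ⊥bis P6·P8 via (19.595,2.71): [(36.812, 9.3081) (23.3107, 8.1107) (22.9568, 8.0149) (21.967, 0) (41.7062, 0)]  |A|=147.1863
10. ⊥bis P6·P9 via (32.225,7.445): [(39.6407, 3.9284) (29.6379, 8.6719) (23.3107, 8.1107) (22.9568, 8.0149) (21.967, 0) (41.7062, 0)]  |A|=126.9888
11. canonical 6-gon: [(39.6407, 3.9284) (29.6379, 8.6719) (23.3107, 8.1107) (22.9568, 8.0149) (21.967, 0) (41.7062, 0)]
12. shoelace: 126.9888

Area of P6's cell: 126.9888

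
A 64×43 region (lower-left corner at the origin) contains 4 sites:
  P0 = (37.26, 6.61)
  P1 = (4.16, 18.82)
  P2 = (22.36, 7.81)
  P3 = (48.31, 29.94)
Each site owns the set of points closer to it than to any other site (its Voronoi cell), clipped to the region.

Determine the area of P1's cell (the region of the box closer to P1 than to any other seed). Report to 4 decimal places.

1. box [0,64]×[0,43]: [(0, 0) (64, 0) (64, 43) (0, 43)]
2. ⊥bis P1·P0 via (20.71,12.715): [(0, 0) (16.0197, 0) (31.8816, 43) (0, 43)]  |A|=1029.8771
3. ⊥bis P1·P2 via (13.26,13.315): [(0, 0) (5.2052, 0) (31.2178, 43) (0, 43)]  |A|=783.0934
4. ⊥bis P1·P3 via (26.235,24.38): [(0, 0) (5.2052, 0) (24.3886, 31.711) (21.5452, 43) (0, 43)]  |A|=728.4964
5. canonical 5-gon: [(0, 0) (5.2052, 0) (24.3886, 31.711) (21.5452, 43) (0, 43)]
6. shoelace: 728.4964

Area of P1's cell: 728.4964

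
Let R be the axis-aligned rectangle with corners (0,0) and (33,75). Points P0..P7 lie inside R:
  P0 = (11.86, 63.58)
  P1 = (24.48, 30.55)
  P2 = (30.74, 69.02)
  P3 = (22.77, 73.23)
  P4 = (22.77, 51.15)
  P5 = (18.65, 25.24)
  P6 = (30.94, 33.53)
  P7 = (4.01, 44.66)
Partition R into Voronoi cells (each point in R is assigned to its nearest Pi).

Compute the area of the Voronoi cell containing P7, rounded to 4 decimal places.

Area of P7's cell: 322.5329

1. box [0,33]×[0,75]: [(0, 0) (33, 0) (33, 75) (0, 75)]
2. ⊥bis P7·P0 via (7.935,54.12): [(0, 57.4123) (0, 0) (33, 0) (33, 43.7204)]  |A|=1668.6892
3. ⊥bis P7·P1 via (14.245,37.605): [(21.6939, 48.4114) (0, 57.4123) (0, 16.9391)]  |A|=439.009
4. ⊥bis P7·P2 via (17.375,56.84): [(21.6939, 48.4114) (0, 57.4123) (0, 16.9391)]  |A|=439.009
5. ⊥bis P7·P3 via (13.39,58.945): [(21.6939, 48.4114) (0, 57.4123) (0, 16.9391)]  |A|=439.009
6. ⊥bis P7·P4 via (13.39,47.905): [(16.0483, 40.2211) (11.7938, 52.519) (0, 57.4123) (0, 16.9391)]  |A|=386.8718
7. ⊥bis P7·P5 via (11.33,34.95): [(13.5885, 36.6526) (16.0483, 40.2211) (11.7938, 52.519) (0, 57.4123) (0, 26.4087)]  |A|=322.5329
8. ⊥bis P7·P6 via (17.475,39.095): [(13.5885, 36.6526) (16.0483, 40.2211) (11.7938, 52.519) (0, 57.4123) (0, 26.4087)]  |A|=322.5329
9. canonical 5-gon: [(13.5885, 36.6526) (16.0483, 40.2211) (11.7938, 52.519) (0, 57.4123) (0, 26.4087)]
10. shoelace: 322.5329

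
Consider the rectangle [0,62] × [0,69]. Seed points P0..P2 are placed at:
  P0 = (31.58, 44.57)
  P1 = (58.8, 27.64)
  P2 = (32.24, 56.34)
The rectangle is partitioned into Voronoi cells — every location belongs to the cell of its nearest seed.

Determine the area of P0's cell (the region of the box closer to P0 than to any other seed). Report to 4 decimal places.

1. box [0,62]×[0,69]: [(0, 0) (62, 0) (62, 69) (0, 69)]
2. ⊥bis P0·P1 via (45.19,36.105): [(0, 0) (22.7338, 0) (62, 63.1321) (62, 69) (0, 69)]  |A|=3038.522
3. ⊥bis P0·P2 via (31.91,50.455): [(0, 52.2443) (0, 0) (22.7338, 0) (53.3669, 49.2518)]  |A|=1953.9001
4. canonical 4-gon: [(0, 52.2443) (0, 0) (22.7338, 0) (53.3669, 49.2518)]
5. shoelace: 1953.9001

Area of P0's cell: 1953.9001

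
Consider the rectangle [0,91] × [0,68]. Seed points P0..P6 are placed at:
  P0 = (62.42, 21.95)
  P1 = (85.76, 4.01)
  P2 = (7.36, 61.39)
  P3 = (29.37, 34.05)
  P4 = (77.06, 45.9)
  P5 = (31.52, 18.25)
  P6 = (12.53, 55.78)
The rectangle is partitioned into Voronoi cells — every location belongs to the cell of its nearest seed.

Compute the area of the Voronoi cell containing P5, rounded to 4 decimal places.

1. box [0,91]×[0,68]: [(0, 0) (91, 0) (91, 68) (0, 68)]
2. ⊥bis P5·P0 via (46.97,20.1): [(0, 0) (49.3768, 0) (41.2344, 68) (0, 68)]  |A|=3080.7807
3. ⊥bis P5·P1 via (58.64,11.13): [(0, 0) (49.3768, 0) (41.2344, 68) (0, 68)]  |A|=3080.7807
4. ⊥bis P5·P2 via (19.44,39.82): [(0, 28.9329) (0, 0) (49.3768, 0) (43.027, 53.0296)]  |A|=1931.6626
5. ⊥bis P5·P3 via (30.445,26.15): [(0, 22.0072) (0, 0) (49.3768, 0) (45.9922, 28.2656)]  |A|=1203.912
6. ⊥bis P5·P4 via (54.29,32.075): [(0, 22.0072) (0, 0) (49.3768, 0) (45.9922, 28.2656)]  |A|=1203.912
7. ⊥bis P5·P6 via (22.025,37.015): [(0, 22.0072) (0, 0) (49.3768, 0) (45.9922, 28.2656)]  |A|=1203.912
8. canonical 4-gon: [(0, 22.0072) (0, 0) (49.3768, 0) (45.9922, 28.2656)]
9. shoelace: 1203.912

Area of P5's cell: 1203.9120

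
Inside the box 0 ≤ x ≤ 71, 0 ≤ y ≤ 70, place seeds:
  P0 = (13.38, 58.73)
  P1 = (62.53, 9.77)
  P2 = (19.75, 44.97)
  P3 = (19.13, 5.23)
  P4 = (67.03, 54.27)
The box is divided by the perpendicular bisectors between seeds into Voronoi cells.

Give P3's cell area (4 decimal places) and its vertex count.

1. box [0,71]×[0,70]: [(0, 0) (71, 0) (71, 70) (0, 70)]
2. ⊥bis P3·P0 via (16.255,31.98): [(0, 30.233) (0, 0) (71, 0) (71, 37.8638)]  |A|=2417.4355
3. ⊥bis P3·P1 via (40.83,7.5): [(38.0244, 34.3197) (0, 30.233) (0, 0) (41.6146, 0)]  |A|=1288.8955
4. ⊥bis P3·P2 via (19.44,25.1): [(39.0209, 24.7945) (0, 25.4033) (0, 0) (41.6146, 0)]  |A|=1011.5354
5. ⊥bis P3·P4 via (43.08,29.75): [(39.0209, 24.7945) (0, 25.4033) (0, 0) (41.6146, 0)]  |A|=1011.5354
6. canonical 4-gon: [(39.0209, 24.7945) (0, 25.4033) (0, 0) (41.6146, 0)]
7. shoelace: 1011.5354

Area of P3's cell: 1011.5354 (4 vertices)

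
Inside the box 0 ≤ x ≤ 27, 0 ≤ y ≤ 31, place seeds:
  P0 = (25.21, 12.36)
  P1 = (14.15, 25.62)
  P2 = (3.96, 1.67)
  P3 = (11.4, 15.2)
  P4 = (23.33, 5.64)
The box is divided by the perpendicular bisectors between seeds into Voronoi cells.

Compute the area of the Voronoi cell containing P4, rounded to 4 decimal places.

1. box [0,27]×[0,31]: [(0, 0) (27, 0) (27, 31) (0, 31)]
2. ⊥bis P4·P0 via (24.27,9): [(0, 15.7898) (0, 0) (27, 0) (27, 8.2362)]  |A|=324.352
3. ⊥bis P4·P1 via (18.74,15.63): [(11.864, 12.4707) (0, 7.0197) (0, 0) (27, 0) (27, 8.2362)]  |A|=272.328
4. ⊥bis P4·P2 via (13.645,3.655): [(11.864, 12.4707) (11.8404, 12.4599) (14.3941, 0) (27, 0) (27, 8.2362)]  |A|=141.0952
5. ⊥bis P4·P3 via (17.365,10.42): [(17.7, 10.838) (13.2985, 5.3454) (14.3941, 0) (27, 0) (27, 8.2362)]  |A|=121.3828
6. canonical 5-gon: [(17.7, 10.838) (13.2985, 5.3454) (14.3941, 0) (27, 0) (27, 8.2362)]
7. shoelace: 121.3828

Area of P4's cell: 121.3828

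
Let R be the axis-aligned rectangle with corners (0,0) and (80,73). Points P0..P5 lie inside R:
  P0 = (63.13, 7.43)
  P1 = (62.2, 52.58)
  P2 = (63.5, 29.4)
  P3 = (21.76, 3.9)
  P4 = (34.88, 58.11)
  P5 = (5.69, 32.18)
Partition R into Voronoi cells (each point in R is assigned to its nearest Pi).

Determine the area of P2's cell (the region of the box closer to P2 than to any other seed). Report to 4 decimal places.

1. box [0,80]×[0,73]: [(0, 0) (80, 0) (80, 73) (0, 73)]
2. ⊥bis P2·P0 via (63.315,18.415): [(0, 19.4813) (80, 18.134) (80, 73) (0, 73)]  |A|=4335.3879
3. ⊥bis P2·P1 via (62.85,40.99): [(0, 37.4652) (0, 19.4813) (80, 18.134) (80, 41.9518)]  |A|=1672.0685
4. ⊥bis P2·P3 via (42.63,16.65): [(28.9225, 39.0873) (41.3255, 18.7853) (80, 18.134) (80, 41.9518)]  |A|=996.8213
5. ⊥bis P2·P4 via (49.19,43.755): [(45.4366, 40.0134) (34.8215, 29.4315) (41.3255, 18.7853) (80, 18.134) (80, 41.9518)]  |A|=914.3616
6. ⊥bis P2·P5 via (34.595,30.79): [(45.4366, 40.0134) (34.8215, 29.4315) (41.3255, 18.7853) (80, 18.134) (80, 41.9518)]  |A|=914.3616
7. canonical 5-gon: [(45.4366, 40.0134) (34.8215, 29.4315) (41.3255, 18.7853) (80, 18.134) (80, 41.9518)]
8. shoelace: 914.3616

Area of P2's cell: 914.3616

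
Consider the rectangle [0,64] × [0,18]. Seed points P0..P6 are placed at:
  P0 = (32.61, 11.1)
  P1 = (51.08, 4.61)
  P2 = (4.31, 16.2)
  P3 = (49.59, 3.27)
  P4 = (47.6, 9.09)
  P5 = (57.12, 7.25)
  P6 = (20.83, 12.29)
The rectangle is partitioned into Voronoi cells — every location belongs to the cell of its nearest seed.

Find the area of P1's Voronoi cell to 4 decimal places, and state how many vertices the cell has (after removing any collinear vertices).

1. box [0,64]×[0,18]: [(0, 0) (64, 0) (64, 18) (0, 18)]
2. ⊥bis P1·P0 via (41.845,7.855): [(39.0849, 0) (64, 0) (64, 18) (45.4098, 18)]  |A|=391.548
3. ⊥bis P1·P2 via (27.695,10.405): [(39.0849, 0) (64, 0) (64, 18) (45.4098, 18)]  |A|=391.548
4. ⊥bis P1·P3 via (50.335,3.94): [(43.2411, 11.828) (53.8784, 0) (64, 0) (64, 18) (45.4098, 18)]  |A|=304.0592
5. ⊥bis P1·P4 via (49.34,6.85): [(48.3851, 6.1082) (53.8784, 0) (64, 0) (64, 18) (63.694, 18)]  |A|=173.2664
6. ⊥bis P1·P5 via (54.1,5.93): [(52.5933, 9.3771) (48.3851, 6.1082) (53.8784, 0) (56.6919, 0)]  |A|=35.0226
7. ⊥bis P1·P6 via (35.955,8.45): [(52.5933, 9.3771) (48.3851, 6.1082) (53.8784, 0) (56.6919, 0)]  |A|=35.0226
8. canonical 4-gon: [(52.5933, 9.3771) (48.3851, 6.1082) (53.8784, 0) (56.6919, 0)]
9. shoelace: 35.0226

Area of P1's cell: 35.0226 (4 vertices)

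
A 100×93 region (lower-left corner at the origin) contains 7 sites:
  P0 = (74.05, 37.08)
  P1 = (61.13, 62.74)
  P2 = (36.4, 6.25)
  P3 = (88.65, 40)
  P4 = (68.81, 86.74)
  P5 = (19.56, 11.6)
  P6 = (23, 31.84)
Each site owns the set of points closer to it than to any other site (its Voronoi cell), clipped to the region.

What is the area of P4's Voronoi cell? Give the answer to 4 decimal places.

Area of P4's cell: 1304.1455

1. box [0,100]×[0,93]: [(0, 0) (100, 0) (100, 93) (0, 93)]
2. ⊥bis P4·P0 via (71.43,61.91): [(0, 54.3729) (100, 64.9246) (100, 93) (0, 93)]  |A|=3335.124
3. ⊥bis P4·P1 via (64.97,74.74): [(96.7234, 64.5789) (100, 64.9246) (100, 93) (7.9075, 93)]  |A|=1354.6804
4. ⊥bis P4·P2 via (52.605,46.495): [(96.7234, 64.5789) (100, 64.9246) (100, 93) (7.9075, 93)]  |A|=1354.6804
5. ⊥bis P4·P3 via (78.73,63.37): [(88.088, 67.3422) (100, 72.3986) (100, 93) (7.9075, 93)]  |A|=1304.1455
6. ⊥bis P4·P5 via (44.185,49.17): [(88.088, 67.3422) (100, 72.3986) (100, 93) (7.9075, 93)]  |A|=1304.1455
7. ⊥bis P4·P6 via (45.905,59.29): [(88.088, 67.3422) (100, 72.3986) (100, 93) (7.9075, 93)]  |A|=1304.1455
8. canonical 4-gon: [(88.088, 67.3422) (100, 72.3986) (100, 93) (7.9075, 93)]
9. shoelace: 1304.1455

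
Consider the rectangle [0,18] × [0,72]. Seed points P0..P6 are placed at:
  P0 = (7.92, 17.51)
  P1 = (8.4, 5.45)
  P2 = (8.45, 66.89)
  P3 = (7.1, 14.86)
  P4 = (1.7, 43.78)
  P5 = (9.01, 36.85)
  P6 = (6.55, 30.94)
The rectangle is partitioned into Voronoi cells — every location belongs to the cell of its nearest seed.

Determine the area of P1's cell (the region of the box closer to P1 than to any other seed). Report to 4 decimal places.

1. box [0,18]×[0,72]: [(0, 0) (18, 0) (18, 72) (0, 72)]
2. ⊥bis P1·P0 via (8.16,11.48): [(0, 11.1552) (0, 0) (18, 0) (18, 11.8716)]  |A|=207.2418
3. ⊥bis P1·P2 via (8.425,36.17): [(0, 11.1552) (0, 0) (18, 0) (18, 11.8716)]  |A|=207.2418
4. ⊥bis P1·P3 via (7.75,10.155): [(0, 9.0843) (0, 0) (18, 0) (18, 11.571)]  |A|=185.8984
5. ⊥bis P1·P4 via (5.05,24.615): [(0, 9.0843) (0, 0) (18, 0) (18, 11.571)]  |A|=185.8984
6. ⊥bis P1·P5 via (8.705,21.15): [(0, 9.0843) (0, 0) (18, 0) (18, 11.571)]  |A|=185.8984
7. ⊥bis P1·P6 via (7.475,18.195): [(0, 9.0843) (0, 0) (18, 0) (18, 11.571)]  |A|=185.8984
8. canonical 4-gon: [(0, 9.0843) (0, 0) (18, 0) (18, 11.571)]
9. shoelace: 185.8984

Area of P1's cell: 185.8984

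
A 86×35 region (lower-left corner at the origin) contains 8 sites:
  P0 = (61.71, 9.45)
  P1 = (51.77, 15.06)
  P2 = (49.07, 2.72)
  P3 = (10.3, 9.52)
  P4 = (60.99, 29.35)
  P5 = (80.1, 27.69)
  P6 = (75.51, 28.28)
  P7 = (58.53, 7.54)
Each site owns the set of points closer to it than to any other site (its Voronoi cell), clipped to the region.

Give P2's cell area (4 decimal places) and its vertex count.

Area of P2's cell: 263.0323 (4 vertices)

1. box [0,86]×[0,35]: [(0, 0) (86, 0) (86, 35) (0, 35)]
2. ⊥bis P2·P0 via (55.39,6.085): [(0, 0) (58.6299, 0) (39.9946, 35) (0, 35)]  |A|=1725.9282
3. ⊥bis P2·P1 via (50.42,8.89): [(0, 19.9219) (0, 0) (58.6299, 0) (54.3549, 8.029)]  |A|=776.7982
4. ⊥bis P2·P3 via (29.685,6.12): [(30.9192, 13.1568) (28.6116, 0) (58.6299, 0) (54.3549, 8.029)]  |A|=280.5947
5. ⊥bis P2·P4 via (55.03,16.035): [(30.9192, 13.1568) (28.6116, 0) (58.6299, 0) (54.3549, 8.029)]  |A|=280.5947
6. ⊥bis P2·P5 via (64.585,15.205): [(30.9192, 13.1568) (28.6116, 0) (58.6299, 0) (54.3549, 8.029)]  |A|=280.5947
7. ⊥bis P2·P6 via (62.29,15.5): [(30.9192, 13.1568) (28.6116, 0) (58.6299, 0) (54.3549, 8.029)]  |A|=280.5947
8. ⊥bis P2·P7 via (53.8,5.13): [(52.0679, 8.5294) (30.9192, 13.1568) (28.6116, 0) (56.4138, 0)]  |A|=263.0323
9. canonical 4-gon: [(52.0679, 8.5294) (30.9192, 13.1568) (28.6116, 0) (56.4138, 0)]
10. shoelace: 263.0323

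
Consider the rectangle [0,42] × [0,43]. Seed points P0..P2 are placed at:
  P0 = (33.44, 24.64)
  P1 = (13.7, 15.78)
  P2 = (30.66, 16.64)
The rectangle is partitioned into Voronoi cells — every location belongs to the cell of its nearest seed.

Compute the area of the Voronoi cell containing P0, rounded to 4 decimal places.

Area of P0's cell: 530.3290

1. box [0,42]×[0,43]: [(0, 0) (42, 0) (42, 43) (0, 43)]
2. ⊥bis P0·P1 via (23.57,20.21): [(32.641, 0) (42, 0) (42, 43) (13.3411, 43)]  |A|=817.3869
3. ⊥bis P0·P2 via (32.05,20.64): [(21.7743, 24.2108) (42, 17.1824) (42, 43) (13.3411, 43)]  |A|=530.329
4. canonical 4-gon: [(21.7743, 24.2108) (42, 17.1824) (42, 43) (13.3411, 43)]
5. shoelace: 530.329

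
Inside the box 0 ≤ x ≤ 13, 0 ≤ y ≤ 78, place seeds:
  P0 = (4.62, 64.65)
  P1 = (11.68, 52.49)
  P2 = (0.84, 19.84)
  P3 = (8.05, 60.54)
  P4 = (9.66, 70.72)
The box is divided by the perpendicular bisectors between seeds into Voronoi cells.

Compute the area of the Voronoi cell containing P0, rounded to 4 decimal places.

Area of P0's cell: 79.8453

1. box [0,13]×[0,78]: [(0, 0) (13, 0) (13, 78) (0, 78)]
2. ⊥bis P0·P1 via (8.15,58.57): [(0, 53.8382) (13, 61.3859) (13, 78) (0, 78)]  |A|=265.0437
3. ⊥bis P0·P2 via (2.73,42.245): [(0, 53.8382) (13, 61.3859) (13, 78) (0, 78)]  |A|=265.0437
4. ⊥bis P0·P3 via (6.335,62.595): [(0, 57.3081) (13, 68.1573) (13, 78) (0, 78)]  |A|=198.4749
5. ⊥bis P0·P4 via (7.14,67.685): [(0, 73.6134) (0, 57.3081) (9.7938, 65.4815)]  |A|=79.8453
6. canonical 3-gon: [(0, 73.6134) (0, 57.3081) (9.7938, 65.4815)]
7. shoelace: 79.8453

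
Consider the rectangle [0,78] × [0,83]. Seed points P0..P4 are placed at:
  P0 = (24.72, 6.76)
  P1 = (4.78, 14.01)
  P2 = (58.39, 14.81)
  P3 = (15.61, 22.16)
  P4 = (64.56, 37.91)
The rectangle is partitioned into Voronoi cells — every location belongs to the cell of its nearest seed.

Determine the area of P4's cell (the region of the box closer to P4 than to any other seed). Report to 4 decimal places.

Area of P4's cell: 2573.4512

1. box [0,78]×[0,83]: [(0, 0) (78, 0) (78, 83) (0, 83)]
2. ⊥bis P4·P0 via (44.64,22.335): [(0, 79.4283) (62.1032, 0) (78, 0) (78, 83) (0, 83)]  |A|=4007.6215
3. ⊥bis P4·P1 via (34.67,25.96): [(27.2033, 44.636) (62.1032, 0) (78, 0) (78, 83) (11.8654, 83)]  |A|=3731.438
4. ⊥bis P4·P2 via (61.475,26.36): [(27.2033, 44.636) (36.2184, 33.106) (78, 21.9462) (78, 83) (11.8654, 83)]  |A|=3009.8249
5. ⊥bis P4·P3 via (40.085,30.035): [(39.3675, 32.2649) (78, 21.9462) (78, 83) (23.0431, 83)]  |A|=2573.4512
6. canonical 4-gon: [(39.3675, 32.2649) (78, 21.9462) (78, 83) (23.0431, 83)]
7. shoelace: 2573.4512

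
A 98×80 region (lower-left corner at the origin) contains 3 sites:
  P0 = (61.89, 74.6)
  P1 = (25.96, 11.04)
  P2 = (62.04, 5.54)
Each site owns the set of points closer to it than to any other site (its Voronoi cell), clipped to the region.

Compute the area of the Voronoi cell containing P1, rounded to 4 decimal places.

Area of P1's cell: 2507.6426

1. box [0,98]×[0,80]: [(0, 0) (98, 0) (98, 80) (0, 80)]
2. ⊥bis P1·P0 via (43.925,42.82): [(0, 67.6505) (0, 0) (98, 0) (98, 12.2518)]  |A|=3915.2117
3. ⊥bis P1·P2 via (44,8.29): [(48.8402, 40.0415) (0, 67.6505) (0, 0) (42.7363, 0)]  |A|=2507.6426
4. canonical 4-gon: [(48.8402, 40.0415) (0, 67.6505) (0, 0) (42.7363, 0)]
5. shoelace: 2507.6426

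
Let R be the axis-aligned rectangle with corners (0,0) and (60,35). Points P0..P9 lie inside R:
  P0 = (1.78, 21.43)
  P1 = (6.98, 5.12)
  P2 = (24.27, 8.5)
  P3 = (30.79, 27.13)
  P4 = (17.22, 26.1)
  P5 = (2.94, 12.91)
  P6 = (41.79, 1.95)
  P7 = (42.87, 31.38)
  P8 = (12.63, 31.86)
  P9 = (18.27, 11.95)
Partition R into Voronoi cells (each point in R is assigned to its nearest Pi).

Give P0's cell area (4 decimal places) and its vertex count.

1. box [0,60]×[0,35]: [(0, 0) (60, 0) (60, 35) (0, 35)]
2. ⊥bis P0·P1 via (4.38,13.275): [(0, 11.8786) (60, 31.0079) (60, 35) (0, 35)]  |A|=813.4056
3. ⊥bis P0·P2 via (13.025,14.965): [(0, 11.8786) (13.7756, 16.2705) (24.5436, 35) (0, 35)]  |A|=389.0997
4. ⊥bis P0·P3 via (16.285,24.28): [(0, 11.8786) (13.7756, 16.2705) (16.8187, 21.5637) (14.1787, 35) (0, 35)]  |A|=319.4667
5. ⊥bis P0·P4 via (9.5,23.765): [(0, 11.8786) (11.9435, 15.6864) (6.1018, 35) (0, 35)]  |A|=196.9994
6. ⊥bis P0·P5 via (2.36,17.17): [(0, 16.8487) (11.1334, 18.3645) (6.1018, 35) (0, 35)]  |A|=151.7969
7. ⊥bis P0·P6 via (21.785,11.69): [(0, 16.8487) (11.1334, 18.3645) (6.1018, 35) (0, 35)]  |A|=151.7969
8. ⊥bis P0·P7 via (22.325,26.405): [(0, 16.8487) (11.1334, 18.3645) (6.1018, 35) (0, 35)]  |A|=151.7969
9. ⊥bis P0·P8 via (7.205,26.645): [(0, 34.1401) (0, 16.8487) (11.1334, 18.3645) (9.2826, 24.4837)]  |A|=115.7217
10. ⊥bis P0·P9 via (10.025,16.69): [(0, 34.1401) (0, 16.8487) (10.9753, 18.343) (11.0832, 18.5307) (9.2826, 24.4837)]  |A|=115.708
11. canonical 5-gon: [(0, 34.1401) (0, 16.8487) (10.9753, 18.343) (11.0832, 18.5307) (9.2826, 24.4837)]
12. shoelace: 115.708

Area of P0's cell: 115.7080 (5 vertices)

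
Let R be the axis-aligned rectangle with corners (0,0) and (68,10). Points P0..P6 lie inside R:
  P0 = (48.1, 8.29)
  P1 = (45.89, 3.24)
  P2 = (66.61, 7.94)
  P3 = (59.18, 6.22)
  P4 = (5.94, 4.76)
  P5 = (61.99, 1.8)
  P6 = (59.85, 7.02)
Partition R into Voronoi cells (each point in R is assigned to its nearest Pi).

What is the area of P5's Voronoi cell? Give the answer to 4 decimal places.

1. box [0,68]×[0,10]: [(0, 0) (68, 0) (68, 10) (0, 10)]
2. ⊥bis P5·P0 via (55.045,5.045): [(52.6878, 0) (68, 0) (68, 10) (57.3602, 10)]  |A|=129.7603
3. ⊥bis P5·P1 via (53.94,2.52): [(53.9577, 2.718) (53.7146, 0) (68, 0) (68, 10) (57.3602, 10)]  |A|=128.3648
4. ⊥bis P5·P2 via (64.3,4.87): [(53.9577, 2.718) (53.7146, 0) (68, 0) (68, 2.086) (57.4822, 10) (57.3602, 10)]  |A|=86.7457
5. ⊥bis P5·P3 via (60.585,4.01): [(54.2775, 0) (68, 0) (68, 2.086) (63.2182, 5.684)]  |A|=43.987
6. ⊥bis P5·P4 via (33.965,3.28): [(54.2775, 0) (68, 0) (68, 2.086) (63.2182, 5.684)]  |A|=43.987
7. ⊥bis P5·P6 via (60.92,4.41): [(61.7483, 4.7496) (54.2775, 0) (68, 0) (68, 2.086) (63.5037, 5.4692)]  |A|=43.6957
8. canonical 5-gon: [(61.7483, 4.7496) (54.2775, 0) (68, 0) (68, 2.086) (63.5037, 5.4692)]
9. shoelace: 43.6957

Area of P5's cell: 43.6957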